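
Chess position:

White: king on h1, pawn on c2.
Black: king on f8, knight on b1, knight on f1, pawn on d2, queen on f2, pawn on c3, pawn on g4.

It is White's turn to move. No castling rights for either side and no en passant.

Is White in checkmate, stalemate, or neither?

White to move; white king on h1.
In check: no.
King squares — g1: attacked by Qf2; g2: attacked by Qf2; h2: attacked by Nf1.
Legal moves for White: none.
Not in check and no legal moves → stalemate.

stalemate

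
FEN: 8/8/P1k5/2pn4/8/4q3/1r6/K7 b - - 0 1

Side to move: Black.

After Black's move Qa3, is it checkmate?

After Qa3: white king on a1; in check: yes, from the black queen on a3.
King squares — b1: attacked by Rb2; a2: attacked by Rb2; b2: attacked by Qa3.
White has no legal moves → checkmate.

yes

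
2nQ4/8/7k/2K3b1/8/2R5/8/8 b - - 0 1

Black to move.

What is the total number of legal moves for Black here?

16

Black to move; king on h6.
In check: no.
Legal moves: Ne7, Na7, Nd6, Nb6, Kh7, Kg7, Kg6, Kh5, Bxd8, Be7+, Bf6, Bh4, Bf4, Be3+, Bd2, Bc1.
Count: 16.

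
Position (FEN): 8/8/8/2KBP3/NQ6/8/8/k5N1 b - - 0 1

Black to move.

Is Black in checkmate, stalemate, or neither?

Black to move; black king on a1.
In check: no.
King squares — b1: attacked by Qb4; a2: attacked by Bd5; b2: attacked by Na4.
Legal moves for Black: none.
Not in check and no legal moves → stalemate.

stalemate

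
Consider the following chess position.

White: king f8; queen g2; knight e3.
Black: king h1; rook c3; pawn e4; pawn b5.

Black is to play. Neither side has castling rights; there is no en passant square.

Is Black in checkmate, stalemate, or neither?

checkmate

Black to move; black king on h1.
In check: yes, from the white queen on g2.
King squares — g1: attacked by Qg2; g2: attacked by Ne3; h2: attacked by Qg2.
Legal moves for Black: none.
In check with no legal moves → checkmate.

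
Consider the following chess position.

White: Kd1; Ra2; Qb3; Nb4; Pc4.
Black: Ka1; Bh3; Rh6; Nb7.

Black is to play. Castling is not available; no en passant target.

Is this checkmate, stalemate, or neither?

Black to move; black king on a1.
In check: yes, from the white rook on a2.
King squares — b1: attacked by Qb3; a2: attacked by Qb3; b2: attacked by Ra2.
Legal moves for Black: none.
In check with no legal moves → checkmate.

checkmate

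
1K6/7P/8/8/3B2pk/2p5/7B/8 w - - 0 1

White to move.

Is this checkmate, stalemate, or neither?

neither

White to move; white king on b8.
In check: no.
Legal moves for White include: Kc8, Ka8, Kc7, Kb7, Ka7, Bh8, Bg7, Ba7, Bf6+, Bb6, Bde5, Bc5, Be3, Bxc3, Bf2+, Bdg1, Bc7, Bd6, ... (list truncated; more exist).
White has legal moves and is not in check → neither.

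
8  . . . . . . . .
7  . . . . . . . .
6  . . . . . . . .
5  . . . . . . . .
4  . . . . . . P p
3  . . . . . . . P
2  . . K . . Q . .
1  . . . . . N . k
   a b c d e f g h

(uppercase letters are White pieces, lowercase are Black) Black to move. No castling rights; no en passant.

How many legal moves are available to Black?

0

Black to move; king on h1.
In check: no.
Legal moves: none.
Count: 0.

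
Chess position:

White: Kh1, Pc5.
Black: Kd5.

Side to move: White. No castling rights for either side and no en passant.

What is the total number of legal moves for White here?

White to move; king on h1.
In check: no.
Legal moves: Kh2, Kg2, Kg1, c6.
Count: 4.

4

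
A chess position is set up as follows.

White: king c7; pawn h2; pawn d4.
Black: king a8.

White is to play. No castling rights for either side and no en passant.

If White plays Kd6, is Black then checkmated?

no

After Kd6: black king on a8; in check: no.
Black is not in check, so this cannot be checkmate.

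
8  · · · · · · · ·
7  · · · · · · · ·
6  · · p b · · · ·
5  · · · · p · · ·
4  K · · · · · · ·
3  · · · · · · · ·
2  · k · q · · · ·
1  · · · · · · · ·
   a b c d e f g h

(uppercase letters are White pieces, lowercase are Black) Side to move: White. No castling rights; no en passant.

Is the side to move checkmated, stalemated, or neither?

stalemate

White to move; white king on a4.
In check: no.
King squares — a3: attacked by Kb2; b3: attacked by Kb2; b4: attacked by Qd2; a5: attacked by Qd2; b5: attacked by Pc6.
Legal moves for White: none.
Not in check and no legal moves → stalemate.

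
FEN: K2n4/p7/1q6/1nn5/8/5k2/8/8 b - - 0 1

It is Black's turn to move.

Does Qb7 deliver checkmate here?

yes

After Qb7: white king on a8; in check: yes, from the black queen on b7.
King squares — a7: attacked by Nb5; b7: attacked by Nc5; b8: attacked by Qb7.
White has no legal moves → checkmate.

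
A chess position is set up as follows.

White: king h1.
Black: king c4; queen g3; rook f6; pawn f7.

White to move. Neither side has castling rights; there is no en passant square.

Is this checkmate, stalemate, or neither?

stalemate

White to move; white king on h1.
In check: no.
King squares — g1: attacked by Qg3; g2: attacked by Qg3; h2: attacked by Qg3.
Legal moves for White: none.
Not in check and no legal moves → stalemate.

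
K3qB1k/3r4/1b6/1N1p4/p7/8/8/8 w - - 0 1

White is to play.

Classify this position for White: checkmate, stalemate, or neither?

White to move; white king on a8.
In check: yes, from the black queen on e8.
King squares — a7: attacked by Bb6; b7: attacked by Rd7; b8: attacked by Qe8.
Legal moves for White: none.
In check with no legal moves → checkmate.

checkmate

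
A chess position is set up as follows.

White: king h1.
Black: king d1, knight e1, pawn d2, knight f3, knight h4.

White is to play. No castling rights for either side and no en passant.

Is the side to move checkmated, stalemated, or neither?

stalemate

White to move; white king on h1.
In check: no.
King squares — g1: attacked by Nf3; g2: attacked by Ne1; h2: attacked by Nf3.
Legal moves for White: none.
Not in check and no legal moves → stalemate.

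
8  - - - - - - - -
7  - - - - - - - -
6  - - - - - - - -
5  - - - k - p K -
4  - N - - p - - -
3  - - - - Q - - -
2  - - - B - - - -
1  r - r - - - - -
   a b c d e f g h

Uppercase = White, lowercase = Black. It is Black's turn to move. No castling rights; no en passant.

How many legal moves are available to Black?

4

Black to move; king on d5.
In check: yes, from the white knight on b4.
Legal moves: Ke6, Kd6, Ke5, Kc4.
Count: 4.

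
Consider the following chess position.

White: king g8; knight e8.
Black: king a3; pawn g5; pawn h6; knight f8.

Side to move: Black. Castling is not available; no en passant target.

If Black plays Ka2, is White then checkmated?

no

After Ka2: white king on g8; in check: no.
White is not in check, so this cannot be checkmate.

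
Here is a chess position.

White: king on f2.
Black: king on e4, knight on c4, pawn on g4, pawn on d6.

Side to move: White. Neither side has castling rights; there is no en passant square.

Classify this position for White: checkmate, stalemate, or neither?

White to move; white king on f2.
In check: no.
Legal moves for White: Kg3, Kg2, Ke2, Kg1, Kf1, Ke1.
White has 6 legal moves and is not in check → neither.

neither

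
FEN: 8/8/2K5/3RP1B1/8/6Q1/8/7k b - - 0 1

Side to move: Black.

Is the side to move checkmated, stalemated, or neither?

stalemate

Black to move; black king on h1.
In check: no.
King squares — g1: attacked by Qg3; g2: attacked by Qg3; h2: attacked by Qg3.
Legal moves for Black: none.
Not in check and no legal moves → stalemate.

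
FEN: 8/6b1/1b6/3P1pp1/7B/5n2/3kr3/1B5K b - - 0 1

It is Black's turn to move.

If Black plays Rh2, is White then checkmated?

yes

After Rh2: white king on h1; in check: yes, from the black rook on h2.
King squares — g1: attacked by Nf3; g2: attacked by Rh2; h2: attacked by Nf3.
White has no legal moves → checkmate.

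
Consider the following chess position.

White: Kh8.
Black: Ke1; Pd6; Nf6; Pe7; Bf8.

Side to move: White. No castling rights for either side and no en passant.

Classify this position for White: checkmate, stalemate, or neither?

White to move; white king on h8.
In check: no.
King squares — g7: attacked by Bf8; h7: attacked by Nf6; g8: attacked by Nf6.
Legal moves for White: none.
Not in check and no legal moves → stalemate.

stalemate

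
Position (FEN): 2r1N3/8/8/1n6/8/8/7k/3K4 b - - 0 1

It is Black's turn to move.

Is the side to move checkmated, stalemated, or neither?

neither

Black to move; black king on h2.
In check: no.
Legal moves for Black include: Rxe8, Rd8+, Rb8, Ra8, Rc7, Rc6, Rc5, Rc4, Rc3, Rc2, Rc1+, Nc7, Na7, Nd6, Nd4, Nc3+, Na3, Kh3, ... (list truncated; more exist).
Black has legal moves and is not in check → neither.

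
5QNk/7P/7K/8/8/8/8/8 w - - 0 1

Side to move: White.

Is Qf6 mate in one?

yes

After Qf6: black king on h8; in check: yes, from the white queen on f6.
King squares — g7: attacked by Qf6; h7: attacked by Kh6; g8: attacked by Ph7.
Black has no legal moves → checkmate.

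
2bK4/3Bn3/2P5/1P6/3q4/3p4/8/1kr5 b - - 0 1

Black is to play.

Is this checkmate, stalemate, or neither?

Black to move; black king on b1.
In check: no.
Legal moves for Black include: Bxd7, Bb7, Ba6, Ng8, Ng6, Nxc6+, Nf5, Nd5, Qh8+, Qg7, Qxd7+, Qa7, Qf6, Qd6, Qb6+, Qe5, Qd5, Qc5, ... (list truncated; more exist).
Black has legal moves and is not in check → neither.

neither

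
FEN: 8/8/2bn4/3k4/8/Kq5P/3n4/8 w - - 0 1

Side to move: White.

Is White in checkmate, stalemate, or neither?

White to move; white king on a3.
In check: yes, from the black queen on b3.
King squares — a2: attacked by Qb3; b2: attacked by Qb3; b3: attacked by Nd2; a4: attacked by Qb3; b4: attacked by Qb3.
Legal moves for White: none.
In check with no legal moves → checkmate.

checkmate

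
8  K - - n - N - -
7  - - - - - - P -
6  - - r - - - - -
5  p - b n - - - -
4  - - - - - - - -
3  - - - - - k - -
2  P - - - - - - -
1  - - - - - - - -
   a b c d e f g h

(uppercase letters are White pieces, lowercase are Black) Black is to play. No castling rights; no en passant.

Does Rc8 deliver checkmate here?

After Rc8: white king on a8; in check: yes, from the black rook on c8.
King squares — a7: attacked by Bc5; b7: attacked by Nd8; b8: attacked by Rc8.
White has no legal moves → checkmate.

yes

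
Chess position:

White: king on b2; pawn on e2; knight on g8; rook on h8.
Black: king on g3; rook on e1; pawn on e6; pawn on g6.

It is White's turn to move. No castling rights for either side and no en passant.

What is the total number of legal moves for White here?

White to move; king on b2.
In check: no.
Legal moves: Rh7, Rh6, Rh5, Rh4, Rh3+, Rh2, Rh1, Ne7, Nh6, Nf6, Kc3, Kb3, Ka3, Kc2, Ka2, e3, e4.
Count: 17.

17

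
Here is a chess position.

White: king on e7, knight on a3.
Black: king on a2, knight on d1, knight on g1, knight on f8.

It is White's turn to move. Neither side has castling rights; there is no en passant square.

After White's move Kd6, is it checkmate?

no

After Kd6: black king on a2; in check: no.
Black is not in check, so this cannot be checkmate.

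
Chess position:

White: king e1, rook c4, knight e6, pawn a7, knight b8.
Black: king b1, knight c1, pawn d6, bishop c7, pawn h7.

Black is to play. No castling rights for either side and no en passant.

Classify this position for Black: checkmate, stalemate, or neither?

Black to move; black king on b1.
In check: no.
Legal moves for Black: Bd8, Bxb8, Bb6, Ba5+, Nd3+, Nb3, Ne2, Na2, Kb2, Ka2, Ka1, h6, d5, h5.
Black has 14 legal moves and is not in check → neither.

neither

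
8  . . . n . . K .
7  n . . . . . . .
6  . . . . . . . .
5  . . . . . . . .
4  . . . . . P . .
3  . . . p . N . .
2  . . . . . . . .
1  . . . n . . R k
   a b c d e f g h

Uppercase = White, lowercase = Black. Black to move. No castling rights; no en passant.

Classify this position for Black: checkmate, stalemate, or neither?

Black to move; black king on h1.
In check: yes, from the white rook on g1.
King squares — g1: attacked by Nf3; g2: attacked by Rg1; h2: attacked by Nf3.
Legal moves for Black: none.
In check with no legal moves → checkmate.

checkmate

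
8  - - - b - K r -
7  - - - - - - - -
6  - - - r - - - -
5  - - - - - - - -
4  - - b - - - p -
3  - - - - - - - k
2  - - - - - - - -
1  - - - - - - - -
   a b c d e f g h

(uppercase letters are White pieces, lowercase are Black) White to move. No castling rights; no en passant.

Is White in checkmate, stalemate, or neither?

checkmate

White to move; white king on f8.
In check: yes, from the black rook on g8.
King squares — e7: attacked by Bd8; f7: attacked by Bc4; g7: attacked by Rg8; e8: attacked by Rg8; g8: attacked by Bc4.
Legal moves for White: none.
In check with no legal moves → checkmate.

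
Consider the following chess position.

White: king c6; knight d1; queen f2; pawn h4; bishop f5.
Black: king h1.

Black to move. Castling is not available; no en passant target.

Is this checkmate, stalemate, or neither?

Black to move; black king on h1.
In check: no.
King squares — g1: attacked by Qf2; g2: attacked by Qf2; h2: attacked by Qf2.
Legal moves for Black: none.
Not in check and no legal moves → stalemate.

stalemate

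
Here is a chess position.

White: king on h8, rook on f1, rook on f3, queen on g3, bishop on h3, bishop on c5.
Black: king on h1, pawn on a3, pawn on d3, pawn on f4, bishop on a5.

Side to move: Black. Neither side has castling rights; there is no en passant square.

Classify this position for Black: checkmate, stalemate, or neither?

checkmate

Black to move; black king on h1.
In check: yes, from the white rook on f1.
King squares — g1: attacked by Rf1; g2: attacked by Qg3; h2: attacked by Qg3.
Legal moves for Black: none.
In check with no legal moves → checkmate.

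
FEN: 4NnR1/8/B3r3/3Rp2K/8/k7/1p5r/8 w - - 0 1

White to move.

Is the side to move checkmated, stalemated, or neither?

White to move; white king on h5.
In check: yes, from the black rook on h2.
King squares — g4: available; h4: attacked by Rh2; g5: available; g6: attacked by Re6; h6: attacked by Rh2.
Legal moves for White: Kg5, Kg4.
White is in check but has 2 legal moves → neither.

neither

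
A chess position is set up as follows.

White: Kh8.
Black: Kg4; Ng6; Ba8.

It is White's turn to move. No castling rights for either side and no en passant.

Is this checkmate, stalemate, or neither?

White to move; white king on h8.
In check: yes, from the black knight on g6.
King squares — g7: available; h7: available; g8: available.
Legal moves for White: Kg8, Kh7, Kg7.
White is in check but has 3 legal moves → neither.

neither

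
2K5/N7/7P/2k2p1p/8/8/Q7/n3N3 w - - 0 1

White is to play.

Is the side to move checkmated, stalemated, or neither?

neither

White to move; white king on c8.
In check: no.
Legal moves for White include: Kd8, Kb8, Kd7, Kc7, Kb7, Nc6, Nb5, Qg8, Qf7, Qe6, Qa6, Qd5+, Qa5+, Qc4+, Qa4, Qb3, Qa3+, Qh2, ... (list truncated; more exist).
White has legal moves and is not in check → neither.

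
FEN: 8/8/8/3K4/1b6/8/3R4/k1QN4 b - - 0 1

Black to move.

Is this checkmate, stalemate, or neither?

Black to move; black king on a1.
In check: yes, from the white queen on c1.
King squares — b1: attacked by Qc1; a2: attacked by Rd2; b2: attacked by Qc1.
Legal moves for Black: none.
In check with no legal moves → checkmate.

checkmate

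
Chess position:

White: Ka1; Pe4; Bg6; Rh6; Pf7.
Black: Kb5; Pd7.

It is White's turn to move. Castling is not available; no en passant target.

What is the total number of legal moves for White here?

White to move; king on a1.
In check: no.
Legal moves: Rh8, Rh7, Rh5+, Rh4, Rh3, Rh2, Rh1, Bh7, Bh5, Bf5, Kb2, Ka2, Kb1, f8=Q, f8=R, f8=B, f8=N, e5.
Count: 18.

18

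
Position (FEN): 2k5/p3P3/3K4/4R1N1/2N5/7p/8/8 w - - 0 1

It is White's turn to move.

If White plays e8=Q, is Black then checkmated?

no

After e8=Q: black king on c8; in check: yes, from the white queen on e8.
Black has 1 legal reply: Kb7.
In check but a legal move exists → not checkmate.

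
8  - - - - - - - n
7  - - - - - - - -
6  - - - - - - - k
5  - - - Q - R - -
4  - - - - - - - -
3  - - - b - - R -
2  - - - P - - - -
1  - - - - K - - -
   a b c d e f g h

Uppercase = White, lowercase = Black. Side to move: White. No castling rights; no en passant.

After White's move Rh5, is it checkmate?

yes

After Rh5: black king on h6; in check: yes, from the white rook on h5.
King squares — g5: attacked by Rg3; h5: attacked by Qd5; g6: attacked by Rg3; g7: attacked by Rg3; h7: attacked by Rh5.
Black has no legal moves → checkmate.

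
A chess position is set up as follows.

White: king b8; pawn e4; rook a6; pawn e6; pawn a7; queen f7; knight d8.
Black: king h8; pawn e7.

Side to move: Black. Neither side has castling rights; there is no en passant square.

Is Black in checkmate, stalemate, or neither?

Black to move; black king on h8.
In check: no.
King squares — g7: attacked by Qf7; h7: attacked by Qf7; g8: attacked by Qf7.
Legal moves for Black: none.
Not in check and no legal moves → stalemate.

stalemate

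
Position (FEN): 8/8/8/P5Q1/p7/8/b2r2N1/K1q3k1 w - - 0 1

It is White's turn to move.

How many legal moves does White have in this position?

0

White to move; king on a1.
In check: yes, from the black queen on c1.
Legal moves: none.
Count: 0.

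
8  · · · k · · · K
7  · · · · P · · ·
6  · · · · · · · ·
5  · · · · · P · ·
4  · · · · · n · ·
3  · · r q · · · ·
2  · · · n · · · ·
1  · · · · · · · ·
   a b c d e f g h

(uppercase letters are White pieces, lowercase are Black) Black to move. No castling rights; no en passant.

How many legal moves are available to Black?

Black to move; king on d8.
In check: yes, from the white pawn on e7.
Legal moves: Ke8, Kc8, Kxe7, Kd7, Kc7.
Count: 5.

5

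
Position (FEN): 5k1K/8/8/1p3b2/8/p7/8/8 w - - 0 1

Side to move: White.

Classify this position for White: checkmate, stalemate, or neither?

White to move; white king on h8.
In check: no.
King squares — g7: attacked by Kf8; h7: attacked by Bf5; g8: attacked by Kf8.
Legal moves for White: none.
Not in check and no legal moves → stalemate.

stalemate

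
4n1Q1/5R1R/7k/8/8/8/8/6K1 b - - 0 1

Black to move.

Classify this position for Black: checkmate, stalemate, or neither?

Black to move; black king on h6.
In check: yes, from the white rook on h7.
King squares — g5: attacked by Qg8; h5: attacked by Rh7; g6: attacked by Qg8; g7: attacked by Rf7; h7: attacked by Rf7.
Legal moves for Black: none.
In check with no legal moves → checkmate.

checkmate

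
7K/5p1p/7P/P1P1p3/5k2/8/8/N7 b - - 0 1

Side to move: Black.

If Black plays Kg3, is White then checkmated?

no

After Kg3: white king on h8; in check: no.
White is not in check, so this cannot be checkmate.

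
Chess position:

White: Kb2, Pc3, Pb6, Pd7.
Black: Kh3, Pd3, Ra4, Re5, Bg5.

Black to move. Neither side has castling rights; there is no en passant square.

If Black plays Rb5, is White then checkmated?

After Rb5: white king on b2; in check: yes, from the black rook on b5.
King squares — a1: attacked by Ra4; b1: attacked by Rb5; c1: attacked by Bg5; a2: attacked by Ra4; c2: attacked by Pd3; a3: attacked by Ra4; b3: attacked by Rb5; c3: own pawn.
White has no legal moves → checkmate.

yes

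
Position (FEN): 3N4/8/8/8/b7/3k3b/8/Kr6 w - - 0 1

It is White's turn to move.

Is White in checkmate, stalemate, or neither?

neither

White to move; white king on a1.
In check: yes, from the black rook on b1.
King squares — b1: available; a2: available; b2: attacked by Rb1.
Legal moves for White: Ka2, Kxb1.
White is in check but has 2 legal moves → neither.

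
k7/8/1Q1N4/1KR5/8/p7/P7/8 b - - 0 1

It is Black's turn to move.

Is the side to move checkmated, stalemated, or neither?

Black to move; black king on a8.
In check: no.
King squares — a7: attacked by Qb6; b7: attacked by Qb6; b8: attacked by Qb6.
Legal moves for Black: none.
Not in check and no legal moves → stalemate.

stalemate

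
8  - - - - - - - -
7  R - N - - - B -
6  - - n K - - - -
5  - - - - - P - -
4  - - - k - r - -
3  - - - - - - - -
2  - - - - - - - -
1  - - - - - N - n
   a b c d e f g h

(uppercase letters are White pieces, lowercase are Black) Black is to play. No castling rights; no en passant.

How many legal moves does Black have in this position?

4

Black to move; king on d4.
In check: yes, from the white bishop on g7.
Legal moves: Ke4, Kc4, Kd3, Ne5.
Count: 4.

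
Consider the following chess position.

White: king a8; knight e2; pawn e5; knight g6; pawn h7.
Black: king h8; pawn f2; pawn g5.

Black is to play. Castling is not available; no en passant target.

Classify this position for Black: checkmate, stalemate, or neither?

neither

Black to move; black king on h8.
In check: yes, from the white knight on g6.
Legal moves for Black: Kxh7, Kg7.
Black is in check but has 2 legal moves → neither.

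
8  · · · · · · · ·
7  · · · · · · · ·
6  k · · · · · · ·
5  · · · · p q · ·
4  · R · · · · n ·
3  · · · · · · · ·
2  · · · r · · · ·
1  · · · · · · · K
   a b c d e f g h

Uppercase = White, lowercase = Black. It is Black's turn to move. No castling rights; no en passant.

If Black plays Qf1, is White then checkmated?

yes

After Qf1: white king on h1; in check: yes, from the black queen on f1.
King squares — g1: attacked by Qf1; g2: attacked by Qf1; h2: attacked by Rd2.
White has no legal moves → checkmate.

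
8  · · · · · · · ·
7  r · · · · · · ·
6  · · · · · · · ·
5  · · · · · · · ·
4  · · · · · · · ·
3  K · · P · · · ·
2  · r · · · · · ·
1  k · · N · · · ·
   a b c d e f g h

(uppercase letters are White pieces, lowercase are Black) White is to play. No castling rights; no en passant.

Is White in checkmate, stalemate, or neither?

checkmate

White to move; white king on a3.
In check: yes, from the black rook on a7.
King squares — a2: attacked by Ka1; b2: attacked by Ka1; b3: attacked by Rb2; a4: attacked by Ra7; b4: attacked by Rb2.
Legal moves for White: none.
In check with no legal moves → checkmate.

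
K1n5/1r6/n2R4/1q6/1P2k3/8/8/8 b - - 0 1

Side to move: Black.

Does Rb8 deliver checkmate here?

After Rb8: white king on a8; in check: yes, from the black rook on b8.
King squares — a7: attacked by Nc8; b7: attacked by Qb5; b8: attacked by Qb5.
White has no legal moves → checkmate.

yes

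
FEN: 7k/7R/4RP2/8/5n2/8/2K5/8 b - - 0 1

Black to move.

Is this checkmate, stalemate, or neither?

neither

Black to move; black king on h8.
In check: yes, from the white rook on h7.
Legal moves for Black: Kg8, Kxh7.
Black is in check but has 2 legal moves → neither.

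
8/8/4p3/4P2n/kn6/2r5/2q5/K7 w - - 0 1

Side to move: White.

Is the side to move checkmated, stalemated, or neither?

stalemate

White to move; white king on a1.
In check: no.
King squares — b1: attacked by Qc2; a2: attacked by Qc2; b2: attacked by Qc2.
Legal moves for White: none.
Not in check and no legal moves → stalemate.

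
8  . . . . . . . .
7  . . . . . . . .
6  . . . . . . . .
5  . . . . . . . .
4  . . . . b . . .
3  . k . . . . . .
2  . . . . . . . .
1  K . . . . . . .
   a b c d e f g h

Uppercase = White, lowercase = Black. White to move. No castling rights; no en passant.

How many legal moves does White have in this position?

White to move; king on a1.
In check: no.
Legal moves: none.
Count: 0.

0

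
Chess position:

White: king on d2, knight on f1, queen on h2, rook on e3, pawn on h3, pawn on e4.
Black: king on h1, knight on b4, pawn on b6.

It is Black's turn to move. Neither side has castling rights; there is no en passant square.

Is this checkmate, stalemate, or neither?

Black to move; black king on h1.
In check: yes, from the white queen on h2.
King squares — g1: attacked by Qh2; g2: attacked by Qh2; h2: attacked by Nf1.
Legal moves for Black: none.
In check with no legal moves → checkmate.

checkmate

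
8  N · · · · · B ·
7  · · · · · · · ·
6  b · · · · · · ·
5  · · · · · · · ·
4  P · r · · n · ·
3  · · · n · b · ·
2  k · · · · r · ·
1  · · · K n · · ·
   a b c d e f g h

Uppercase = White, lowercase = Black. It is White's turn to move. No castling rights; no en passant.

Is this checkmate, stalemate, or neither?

checkmate

White to move; white king on d1.
In check: yes, from the black bishop on f3.
King squares — c1: attacked by Nd3; e1: attacked by Nd3; c2: attacked by Ne1; d2: attacked by Rf2; e2: attacked by Rf2.
Legal moves for White: none.
In check with no legal moves → checkmate.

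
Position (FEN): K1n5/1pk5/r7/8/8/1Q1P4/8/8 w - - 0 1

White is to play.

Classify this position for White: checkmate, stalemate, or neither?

checkmate

White to move; white king on a8.
In check: yes, from the black rook on a6.
King squares — a7: attacked by Ra6; b7: attacked by Kc7; b8: attacked by Kc7.
Legal moves for White: none.
In check with no legal moves → checkmate.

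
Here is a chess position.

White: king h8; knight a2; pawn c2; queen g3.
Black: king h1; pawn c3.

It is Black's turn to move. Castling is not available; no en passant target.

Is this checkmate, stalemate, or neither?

stalemate

Black to move; black king on h1.
In check: no.
King squares — g1: attacked by Qg3; g2: attacked by Qg3; h2: attacked by Qg3.
Legal moves for Black: none.
Not in check and no legal moves → stalemate.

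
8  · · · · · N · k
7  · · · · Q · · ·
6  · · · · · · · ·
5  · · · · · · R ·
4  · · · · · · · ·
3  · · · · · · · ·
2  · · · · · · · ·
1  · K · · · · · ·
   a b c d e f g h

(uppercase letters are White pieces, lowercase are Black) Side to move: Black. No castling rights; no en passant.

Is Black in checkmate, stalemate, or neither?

stalemate

Black to move; black king on h8.
In check: no.
King squares — g7: attacked by Rg5; h7: attacked by Qe7; g8: attacked by Rg5.
Legal moves for Black: none.
Not in check and no legal moves → stalemate.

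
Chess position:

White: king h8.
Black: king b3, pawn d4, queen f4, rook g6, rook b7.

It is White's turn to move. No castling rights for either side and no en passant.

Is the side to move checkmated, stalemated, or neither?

White to move; white king on h8.
In check: no.
King squares — g7: attacked by Rg6; h7: attacked by Rb7; g8: attacked by Rg6.
Legal moves for White: none.
Not in check and no legal moves → stalemate.

stalemate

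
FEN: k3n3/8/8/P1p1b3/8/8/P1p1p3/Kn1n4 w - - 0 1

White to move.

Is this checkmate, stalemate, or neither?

checkmate

White to move; white king on a1.
In check: yes, from the black bishop on e5.
King squares — b1: attacked by Pc2; a2: own pawn; b2: attacked by Nd1.
Legal moves for White: none.
In check with no legal moves → checkmate.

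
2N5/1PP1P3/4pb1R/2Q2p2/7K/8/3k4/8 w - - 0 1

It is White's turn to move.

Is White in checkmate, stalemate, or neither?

neither

White to move; white king on h4.
In check: yes, from the black bishop on f6.
Legal moves for White: Kh5, Kh3, Kg3, Rxf6.
White is in check but has 4 legal moves → neither.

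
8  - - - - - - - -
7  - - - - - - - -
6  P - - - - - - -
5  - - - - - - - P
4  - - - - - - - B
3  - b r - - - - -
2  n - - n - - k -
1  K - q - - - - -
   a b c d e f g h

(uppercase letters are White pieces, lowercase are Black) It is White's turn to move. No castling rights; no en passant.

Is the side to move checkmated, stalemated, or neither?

White to move; white king on a1.
In check: yes, from the black queen on c1.
King squares — b1: attacked by Qc1; a2: attacked by Bb3; b2: attacked by Qc1.
Legal moves for White: none.
In check with no legal moves → checkmate.

checkmate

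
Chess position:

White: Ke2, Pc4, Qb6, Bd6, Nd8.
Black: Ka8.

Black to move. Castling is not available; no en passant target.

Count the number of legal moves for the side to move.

0

Black to move; king on a8.
In check: no.
Legal moves: none.
Count: 0.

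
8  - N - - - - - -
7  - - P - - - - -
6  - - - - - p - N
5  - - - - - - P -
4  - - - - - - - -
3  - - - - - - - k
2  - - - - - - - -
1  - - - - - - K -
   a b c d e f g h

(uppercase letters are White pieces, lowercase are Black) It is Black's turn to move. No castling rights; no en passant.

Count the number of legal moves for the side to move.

Black to move; king on h3.
In check: no.
Legal moves: Kh4, Kg3, fxg5, f5.
Count: 4.

4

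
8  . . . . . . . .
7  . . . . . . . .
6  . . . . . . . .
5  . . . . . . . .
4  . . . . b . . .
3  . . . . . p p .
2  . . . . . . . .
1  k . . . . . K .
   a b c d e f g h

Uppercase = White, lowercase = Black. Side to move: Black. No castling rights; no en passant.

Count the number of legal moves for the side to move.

15

Black to move; king on a1.
In check: no.
Legal moves: Ba8, Bh7, Bb7, Bg6, Bc6, Bf5, Bd5, Bd3, Bc2, Bb1, Kb2, Ka2, Kb1, g2, f2+.
Count: 15.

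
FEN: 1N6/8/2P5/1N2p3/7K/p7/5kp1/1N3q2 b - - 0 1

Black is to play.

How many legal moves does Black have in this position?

21

Black to move; king on f2.
In check: no.
Legal moves: Kf3, Ke3, Ke2, Kg1, Ke1, Qxb5, Qc4+, Qd3, Qe2, Qh1+, Qg1, Qe1, Qd1, Qc1, Qxb1, e4, a2, g1=Q, g1=R, g1=B, g1=N.
Count: 21.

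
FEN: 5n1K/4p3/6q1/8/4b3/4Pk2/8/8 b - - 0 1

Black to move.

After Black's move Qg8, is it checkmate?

After Qg8: white king on h8; in check: yes, from the black queen on g8.
White has 1 legal reply: Kxg8.
In check but a legal move exists → not checkmate.

no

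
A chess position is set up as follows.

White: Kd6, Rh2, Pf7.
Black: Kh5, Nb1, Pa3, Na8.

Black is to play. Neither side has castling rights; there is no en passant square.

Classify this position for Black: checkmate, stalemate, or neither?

Black to move; black king on h5.
In check: yes, from the white rook on h2.
King squares — g4: available; h4: attacked by Rh2; g5: available; g6: available; h6: attacked by Rh2.
Legal moves for Black: Kg6, Kg5, Kg4.
Black is in check but has 3 legal moves → neither.

neither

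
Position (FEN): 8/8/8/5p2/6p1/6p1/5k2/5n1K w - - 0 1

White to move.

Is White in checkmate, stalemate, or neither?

stalemate

White to move; white king on h1.
In check: no.
King squares — g1: attacked by Kf2; g2: attacked by Kf2; h2: attacked by Nf1.
Legal moves for White: none.
Not in check and no legal moves → stalemate.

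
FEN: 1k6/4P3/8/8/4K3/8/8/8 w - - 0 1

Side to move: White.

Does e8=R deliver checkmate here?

After e8=R: black king on b8; in check: yes, from the white rook on e8.
Black has 3 legal replies: Kc7, Kb7, Ka7.
In check but a legal move exists → not checkmate.

no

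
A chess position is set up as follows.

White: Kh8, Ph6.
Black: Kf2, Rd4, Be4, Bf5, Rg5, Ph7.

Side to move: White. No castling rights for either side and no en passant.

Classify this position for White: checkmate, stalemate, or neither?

White to move; white king on h8.
In check: no.
King squares — g7: attacked by Rg5; h7: attacked by Bf5; g8: attacked by Rg5.
Legal moves for White: none.
Not in check and no legal moves → stalemate.

stalemate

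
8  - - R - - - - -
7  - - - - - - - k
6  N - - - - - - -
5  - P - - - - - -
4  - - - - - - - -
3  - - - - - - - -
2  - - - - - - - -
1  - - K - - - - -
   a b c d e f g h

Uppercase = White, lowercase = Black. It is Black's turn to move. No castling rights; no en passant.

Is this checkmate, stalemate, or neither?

neither

Black to move; black king on h7.
In check: no.
Legal moves for Black: Kg7, Kh6, Kg6.
Black has 3 legal moves and is not in check → neither.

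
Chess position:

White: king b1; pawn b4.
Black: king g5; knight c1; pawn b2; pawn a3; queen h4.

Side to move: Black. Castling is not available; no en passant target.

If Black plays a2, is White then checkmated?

no

After a2: white king on b1; in check: yes, from the black pawn on a2.
White has 2 legal replies: Kc2, Kxb2.
In check but a legal move exists → not checkmate.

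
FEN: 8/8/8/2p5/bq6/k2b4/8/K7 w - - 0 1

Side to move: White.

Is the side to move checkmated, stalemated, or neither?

stalemate

White to move; white king on a1.
In check: no.
King squares — b1: attacked by Bd3; a2: attacked by Ka3; b2: attacked by Ka3.
Legal moves for White: none.
Not in check and no legal moves → stalemate.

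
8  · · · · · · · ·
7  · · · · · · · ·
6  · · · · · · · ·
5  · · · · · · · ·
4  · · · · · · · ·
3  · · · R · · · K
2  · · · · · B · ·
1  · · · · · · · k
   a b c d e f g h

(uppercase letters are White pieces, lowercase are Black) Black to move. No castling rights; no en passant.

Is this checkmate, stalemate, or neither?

Black to move; black king on h1.
In check: no.
King squares — g1: attacked by Bf2; g2: attacked by Kh3; h2: attacked by Kh3.
Legal moves for Black: none.
Not in check and no legal moves → stalemate.

stalemate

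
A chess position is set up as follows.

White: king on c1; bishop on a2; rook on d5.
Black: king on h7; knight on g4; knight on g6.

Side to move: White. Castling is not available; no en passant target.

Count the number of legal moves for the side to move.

White to move; king on c1.
In check: no.
Legal moves: Rd8, Rd7+, Rd6, Rh5+, Rg5, Rf5, Re5, Rc5, Rb5, Ra5, Rd4, Rd3, Rd2, Rd1, Bc4, Bb3, Bb1, Kd2, Kc2, Kb2, Kd1, Kb1.
Count: 22.

22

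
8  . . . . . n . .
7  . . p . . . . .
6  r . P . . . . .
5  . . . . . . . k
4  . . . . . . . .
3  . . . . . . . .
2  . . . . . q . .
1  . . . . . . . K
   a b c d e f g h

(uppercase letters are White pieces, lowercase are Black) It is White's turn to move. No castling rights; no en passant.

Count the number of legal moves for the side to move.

0

White to move; king on h1.
In check: no.
Legal moves: none.
Count: 0.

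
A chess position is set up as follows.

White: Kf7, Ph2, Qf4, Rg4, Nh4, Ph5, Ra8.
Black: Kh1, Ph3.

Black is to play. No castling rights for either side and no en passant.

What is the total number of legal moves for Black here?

Black to move; king on h1.
In check: no.
Legal moves: none.
Count: 0.

0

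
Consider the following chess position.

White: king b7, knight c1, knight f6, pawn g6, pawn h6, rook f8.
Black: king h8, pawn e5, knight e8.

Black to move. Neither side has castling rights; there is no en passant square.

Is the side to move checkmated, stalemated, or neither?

Black to move; black king on h8.
In check: yes, from the white rook on f8.
King squares — g7: attacked by Ph6; h7: attacked by Nf6; g8: attacked by Nf6.
Legal moves for Black: none.
In check with no legal moves → checkmate.

checkmate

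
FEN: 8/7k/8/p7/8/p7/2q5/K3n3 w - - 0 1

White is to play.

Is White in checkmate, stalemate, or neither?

White to move; white king on a1.
In check: no.
King squares — b1: attacked by Qc2; a2: attacked by Qc2; b2: attacked by Qc2.
Legal moves for White: none.
Not in check and no legal moves → stalemate.

stalemate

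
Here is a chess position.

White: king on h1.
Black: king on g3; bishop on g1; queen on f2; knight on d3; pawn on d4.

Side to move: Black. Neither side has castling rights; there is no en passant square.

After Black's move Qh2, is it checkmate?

yes

After Qh2: white king on h1; in check: yes, from the black queen on h2.
King squares — g1: attacked by Qh2; g2: attacked by Qh2; h2: attacked by Bg1.
White has no legal moves → checkmate.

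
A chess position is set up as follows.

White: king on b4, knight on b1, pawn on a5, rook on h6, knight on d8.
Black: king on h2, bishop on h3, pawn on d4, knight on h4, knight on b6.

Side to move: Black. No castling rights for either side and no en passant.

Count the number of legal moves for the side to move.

22

Black to move; king on h2.
In check: no.
Legal moves: Nc8, Na8, Nd7, Nd5+, Nc4, Na4, Ng6, Nf5, Nf3, Ng2, Bc8, Bd7, Be6, Bf5, Bg4, Bg2, Bf1, Kg3, Kg2, Kh1, Kg1, d3.
Count: 22.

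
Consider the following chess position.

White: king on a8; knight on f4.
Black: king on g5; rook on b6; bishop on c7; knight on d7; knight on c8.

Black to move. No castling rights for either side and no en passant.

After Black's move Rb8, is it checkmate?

After Rb8: white king on a8; in check: yes, from the black rook on b8.
King squares — a7: attacked by Nc8; b7: attacked by Rb8; b8: attacked by Bc7.
White has no legal moves → checkmate.

yes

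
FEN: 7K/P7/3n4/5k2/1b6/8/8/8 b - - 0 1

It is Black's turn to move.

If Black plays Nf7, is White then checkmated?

After Nf7: white king on h8; in check: yes, from the black knight on f7.
White has 3 legal replies: Kg8, Kh7, Kg7.
In check but a legal move exists → not checkmate.

no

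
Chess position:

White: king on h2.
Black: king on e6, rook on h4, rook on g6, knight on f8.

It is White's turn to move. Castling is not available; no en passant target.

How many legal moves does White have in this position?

White to move; king on h2.
In check: yes, from the black rook on h4.
Legal moves: none.
Count: 0.

0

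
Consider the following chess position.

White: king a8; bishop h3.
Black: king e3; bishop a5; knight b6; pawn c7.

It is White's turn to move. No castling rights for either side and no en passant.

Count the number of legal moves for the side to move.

White to move; king on a8.
In check: yes, from the black knight on b6.
Legal moves: Kb8, Kb7, Ka7.
Count: 3.

3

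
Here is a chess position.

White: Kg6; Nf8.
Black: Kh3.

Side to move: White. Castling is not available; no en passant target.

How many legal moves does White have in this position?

11

White to move; king on g6.
In check: no.
Legal moves: Nh7, Nd7, Ne6, Kh7, Kg7, Kf7, Kh6, Kf6, Kh5, Kg5, Kf5.
Count: 11.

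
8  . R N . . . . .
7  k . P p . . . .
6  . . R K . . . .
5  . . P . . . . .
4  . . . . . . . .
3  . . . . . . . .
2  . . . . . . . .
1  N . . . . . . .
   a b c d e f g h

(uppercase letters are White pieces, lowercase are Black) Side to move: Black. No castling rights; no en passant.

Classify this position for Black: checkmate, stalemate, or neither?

checkmate

Black to move; black king on a7.
In check: yes, from the white knight on c8.
King squares — a6: attacked by Rc6; b6: attacked by Pc5; b7: attacked by Rb8; a8: attacked by Rb8; b8: attacked by Pc7.
Legal moves for Black: none.
In check with no legal moves → checkmate.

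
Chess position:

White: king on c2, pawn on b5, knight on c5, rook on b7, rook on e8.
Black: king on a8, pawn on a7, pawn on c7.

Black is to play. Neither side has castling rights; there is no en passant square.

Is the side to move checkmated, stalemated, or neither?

checkmate

Black to move; black king on a8.
In check: yes, from the white rook on e8.
King squares — a7: own pawn; b7: attacked by Nc5; b8: attacked by Rb7.
Legal moves for Black: none.
In check with no legal moves → checkmate.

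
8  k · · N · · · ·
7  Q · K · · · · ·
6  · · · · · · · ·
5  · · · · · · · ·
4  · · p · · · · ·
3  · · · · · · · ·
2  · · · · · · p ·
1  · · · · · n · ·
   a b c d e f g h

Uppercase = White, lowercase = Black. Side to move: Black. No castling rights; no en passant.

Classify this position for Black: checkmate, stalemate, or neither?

Black to move; black king on a8.
In check: yes, from the white queen on a7.
King squares — a7: available; b7: attacked by Qa7; b8: attacked by Qa7.
Legal moves for Black: Kxa7.
Black is in check but has 1 legal move → neither.

neither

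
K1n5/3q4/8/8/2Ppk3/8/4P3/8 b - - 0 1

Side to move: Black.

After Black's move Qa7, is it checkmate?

After Qa7: white king on a8; in check: yes, from the black queen on a7.
King squares — a7: attacked by Nc8; b7: attacked by Qa7; b8: attacked by Qa7.
White has no legal moves → checkmate.

yes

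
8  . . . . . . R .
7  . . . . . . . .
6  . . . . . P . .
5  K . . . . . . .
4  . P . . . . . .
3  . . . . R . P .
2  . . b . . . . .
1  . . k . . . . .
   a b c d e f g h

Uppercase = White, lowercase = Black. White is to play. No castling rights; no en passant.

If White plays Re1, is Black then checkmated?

no

After Re1: black king on c1; in check: yes, from the white rook on e1.
Black has 3 legal replies: Kd2, Kb2, Bd1.
In check but a legal move exists → not checkmate.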